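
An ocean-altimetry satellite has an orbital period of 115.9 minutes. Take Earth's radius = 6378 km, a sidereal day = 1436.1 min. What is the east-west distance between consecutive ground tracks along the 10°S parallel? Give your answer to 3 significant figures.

T = 115.9 min = 6954.0 s.
Node shift per orbit = (6954.0/86166) × 360° = 29.05°.
Equatorial spacing = 29.05 × 111.3 km/° = 3234 km.
At 10° latitude, spacing = 3234 × cos(10°) = 3185 km.

3190 km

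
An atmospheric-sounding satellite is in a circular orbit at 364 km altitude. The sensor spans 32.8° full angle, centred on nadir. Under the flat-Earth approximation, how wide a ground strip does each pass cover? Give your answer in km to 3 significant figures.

Half-angle = 32.8°/2 = 16.4°.
Swath width ≈ 2h·tan(θ/2) = 2 × 364 × tan(16.4°) = 214.3 km.

214 km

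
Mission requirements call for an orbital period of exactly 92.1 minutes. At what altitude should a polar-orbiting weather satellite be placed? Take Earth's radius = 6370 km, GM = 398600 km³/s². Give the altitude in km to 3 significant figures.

T = 92.1 min = 5526.0 s.
From T = 2π√(a³/μ): a = (μ T²/4π²)^(1/3) = (398600 × 5526.0² / 4π²)^(1/3) = 6756 km.
Altitude h = a − R = 6756 − 6370 = 386 km.

386 km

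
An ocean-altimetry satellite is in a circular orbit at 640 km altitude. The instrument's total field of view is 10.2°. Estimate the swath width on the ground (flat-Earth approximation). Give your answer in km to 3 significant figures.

Half-angle = 10.2°/2 = 5.1°.
Swath width ≈ 2h·tan(θ/2) = 2 × 640 × tan(5.1°) = 114.2 km.

114 km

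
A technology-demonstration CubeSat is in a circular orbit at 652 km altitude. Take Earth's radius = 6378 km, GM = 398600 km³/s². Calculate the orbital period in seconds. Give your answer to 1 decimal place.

5866.0 seconds

Semi-major axis a = 6378 + 652 = 7030 km. Period T = 2π√(a³/μ) = 2π√(7030³/398600) = 5866.0 s = 97.77 min.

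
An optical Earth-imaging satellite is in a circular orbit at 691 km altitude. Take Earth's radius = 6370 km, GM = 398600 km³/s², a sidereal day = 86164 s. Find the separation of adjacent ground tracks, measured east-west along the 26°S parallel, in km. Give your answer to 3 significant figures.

Semi-major axis a = 6370 + 691 = 7061 km. Period T = 2π√(a³/μ) = 2π√(7061³/398600) = 5904.9 s = 98.41 min.
Node shift per orbit = (5904.9/86164) × 360° = 24.67°.
Equatorial spacing = 24.67 × 111.2 km/° = 2743 km.
At 26° latitude, spacing = 2743 × cos(26°) = 2465 km.

2470 km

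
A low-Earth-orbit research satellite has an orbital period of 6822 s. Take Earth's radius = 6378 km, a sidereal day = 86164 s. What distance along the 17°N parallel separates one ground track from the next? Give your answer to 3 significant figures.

Node shift per orbit = (6822.0/86164) × 360° = 28.50°.
Equatorial spacing = 28.50 × 111.3 km/° = 3173 km.
At 17° latitude, spacing = 3173 × cos(17°) = 3034 km.

3030 km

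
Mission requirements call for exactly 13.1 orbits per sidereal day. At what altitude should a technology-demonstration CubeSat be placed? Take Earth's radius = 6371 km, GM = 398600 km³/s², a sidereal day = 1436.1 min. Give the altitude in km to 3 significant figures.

1220 km

Required period T = 86166 / 13.1 = 6577.6 s.
From T = 2π√(a³/μ): a = (μ T²/4π²)^(1/3) = (398600 × 6577.6² / 4π²)^(1/3) = 7588 km.
Altitude h = a − R = 7588 − 6371 = 1217 km.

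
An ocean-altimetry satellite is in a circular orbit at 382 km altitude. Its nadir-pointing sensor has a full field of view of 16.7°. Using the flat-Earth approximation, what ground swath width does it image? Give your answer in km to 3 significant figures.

Half-angle = 16.7°/2 = 8.35°.
Swath width ≈ 2h·tan(θ/2) = 2 × 382 × tan(8.35°) = 112.1 km.

112 km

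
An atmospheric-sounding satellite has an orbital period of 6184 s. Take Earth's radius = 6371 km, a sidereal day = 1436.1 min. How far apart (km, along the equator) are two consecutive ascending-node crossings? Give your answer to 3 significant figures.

2870 km

During one orbit Earth rotates (6184.0 / 86166) × 360° = 25.84°.
At the equator that is 25.84° × (2π·6371/360) km/° = 25.84 × 111.2 = 2873 km.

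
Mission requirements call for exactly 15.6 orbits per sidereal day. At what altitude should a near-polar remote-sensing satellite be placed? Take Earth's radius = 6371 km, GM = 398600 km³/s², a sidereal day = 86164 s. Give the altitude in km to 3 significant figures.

382 km

Required period T = 86164 / 15.6 = 5523.3 s.
From T = 2π√(a³/μ): a = (μ T²/4π²)^(1/3) = (398600 × 5523.3² / 4π²)^(1/3) = 6753 km.
Altitude h = a − R = 6753 − 6371 = 382 km.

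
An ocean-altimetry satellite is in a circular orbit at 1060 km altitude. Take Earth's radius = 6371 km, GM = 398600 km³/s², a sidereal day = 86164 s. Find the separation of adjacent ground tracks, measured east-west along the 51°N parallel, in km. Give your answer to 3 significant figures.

Semi-major axis a = 6371 + 1060 = 7431 km. Period T = 2π√(a³/μ) = 2π√(7431³/398600) = 6375.0 s = 106.25 min.
Node shift per orbit = (6375.0/86164) × 360° = 26.64°.
Equatorial spacing = 26.64 × 111.2 km/° = 2962 km.
At 51° latitude, spacing = 2962 × cos(51°) = 1864 km.

1860 km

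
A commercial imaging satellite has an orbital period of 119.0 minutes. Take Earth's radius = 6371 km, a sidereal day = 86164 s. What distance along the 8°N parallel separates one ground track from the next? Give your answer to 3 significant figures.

3280 km

T = 119.0 min = 7140.0 s.
Node shift per orbit = (7140.0/86164) × 360° = 29.83°.
Equatorial spacing = 29.83 × 111.2 km/° = 3317 km.
At 8° latitude, spacing = 3317 × cos(8°) = 3285 km.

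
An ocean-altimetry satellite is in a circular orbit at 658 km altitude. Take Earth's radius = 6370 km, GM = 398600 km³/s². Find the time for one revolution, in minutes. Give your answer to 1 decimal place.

97.7 min

Semi-major axis a = 6370 + 658 = 7028 km. Period T = 2π√(a³/μ) = 2π√(7028³/398600) = 5863.5 s = 97.73 min.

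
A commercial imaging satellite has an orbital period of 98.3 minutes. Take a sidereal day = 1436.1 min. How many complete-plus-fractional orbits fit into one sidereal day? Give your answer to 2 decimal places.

14.61

T = 98.3 min = 5898.0 s.
Orbits per sidereal day = 86166 / 5898.0 = 14.609.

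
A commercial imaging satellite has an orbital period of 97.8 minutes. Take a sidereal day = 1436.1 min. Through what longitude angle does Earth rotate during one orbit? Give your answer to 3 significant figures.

T = 97.8 min = 5868.0 s.
During one orbit Earth rotates (5868.0 / 86166) × 360° = 24.52°.

24.5°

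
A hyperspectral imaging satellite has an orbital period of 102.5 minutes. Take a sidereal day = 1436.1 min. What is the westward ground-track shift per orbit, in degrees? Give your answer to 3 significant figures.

25.7°

T = 102.5 min = 6150.0 s.
During one orbit Earth rotates (6150.0 / 86166) × 360° = 25.69°.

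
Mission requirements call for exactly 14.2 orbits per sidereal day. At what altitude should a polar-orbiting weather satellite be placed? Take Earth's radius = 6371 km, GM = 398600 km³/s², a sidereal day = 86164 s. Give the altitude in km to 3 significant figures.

819 km

Required period T = 86164 / 14.2 = 6067.9 s.
From T = 2π√(a³/μ): a = (μ T²/4π²)^(1/3) = (398600 × 6067.9² / 4π²)^(1/3) = 7190 km.
Altitude h = a − R = 7190 − 6371 = 819 km.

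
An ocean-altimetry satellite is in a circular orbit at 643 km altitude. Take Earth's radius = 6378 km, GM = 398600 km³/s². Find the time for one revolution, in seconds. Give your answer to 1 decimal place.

Semi-major axis a = 6378 + 643 = 7021 km. Period T = 2π√(a³/μ) = 2π√(7021³/398600) = 5854.8 s = 97.58 min.

5854.8 seconds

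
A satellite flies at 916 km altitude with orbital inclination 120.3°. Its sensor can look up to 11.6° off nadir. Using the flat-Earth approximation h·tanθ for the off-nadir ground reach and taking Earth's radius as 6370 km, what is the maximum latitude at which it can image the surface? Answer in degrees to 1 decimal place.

61.4°

Retrograde orbit: the ground track reaches ±(180° − i) = ±(180 − 120.3) = ±59.7°.
Sensor half-swath on the ground ≈ 916·tan(11.6°) = 188 km = 1.69° of latitude.
Maximum observable latitude ≈ 59.7 + 1.69 = 61.4°.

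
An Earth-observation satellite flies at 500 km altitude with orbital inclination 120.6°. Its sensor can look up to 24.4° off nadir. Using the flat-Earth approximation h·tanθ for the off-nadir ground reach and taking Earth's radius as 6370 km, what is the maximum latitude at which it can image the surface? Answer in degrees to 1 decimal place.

Retrograde orbit: the ground track reaches ±(180° − i) = ±(180 − 120.6) = ±59.4°.
Sensor half-swath on the ground ≈ 500·tan(24.4°) = 227 km = 2.04° of latitude.
Maximum observable latitude ≈ 59.4 + 2.04 = 61.4°.

61.4°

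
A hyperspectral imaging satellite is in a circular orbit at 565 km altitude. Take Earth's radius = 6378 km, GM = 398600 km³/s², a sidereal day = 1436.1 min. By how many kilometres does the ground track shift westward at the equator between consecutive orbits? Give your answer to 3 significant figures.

Semi-major axis a = 6378 + 565 = 6943 km. Period T = 2π√(a³/μ) = 2π√(6943³/398600) = 5757.5 s = 95.96 min.
During one orbit Earth rotates (5757.5 / 86166) × 360° = 24.05°.
At the equator that is 24.05° × (2π·6378/360) km/° = 24.05 × 111.3 = 2678 km.

2680 km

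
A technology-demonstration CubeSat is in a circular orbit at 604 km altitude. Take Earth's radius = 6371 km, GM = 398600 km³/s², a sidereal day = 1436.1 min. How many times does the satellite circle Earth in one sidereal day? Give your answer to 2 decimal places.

Semi-major axis a = 6371 + 604 = 6975 km. Period T = 2π√(a³/μ) = 2π√(6975³/398600) = 5797.3 s = 96.62 min.
Orbits per sidereal day = 86166 / 5797.3 = 14.863.

14.86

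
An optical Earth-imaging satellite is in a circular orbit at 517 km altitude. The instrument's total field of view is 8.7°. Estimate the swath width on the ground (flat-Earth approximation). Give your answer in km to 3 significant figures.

Half-angle = 8.7°/2 = 4.35°.
Swath width ≈ 2h·tan(θ/2) = 2 × 517 × tan(4.35°) = 78.7 km.

78.7 km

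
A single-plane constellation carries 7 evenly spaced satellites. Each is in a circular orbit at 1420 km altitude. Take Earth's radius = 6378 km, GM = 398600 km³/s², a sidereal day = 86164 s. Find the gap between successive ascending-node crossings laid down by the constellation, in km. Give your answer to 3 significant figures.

Semi-major axis a = 6378 + 1420 = 7798 km. Period T = 2π√(a³/μ) = 2π√(7798³/398600) = 6853.1 s = 114.22 min.
Single-satellite node shift = (6853.1/86164) × 360° = 28.63°.
With 7 satellites evenly phased, successive equator crossings are 28.63/7 = 4.090° apart.
That is 4.090 × 111.3 = 455 km at the equator.

455 km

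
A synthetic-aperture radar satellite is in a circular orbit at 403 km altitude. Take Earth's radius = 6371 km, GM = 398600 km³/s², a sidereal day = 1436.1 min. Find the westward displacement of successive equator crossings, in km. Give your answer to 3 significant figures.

Semi-major axis a = 6371 + 403 = 6774 km. Period T = 2π√(a³/μ) = 2π√(6774³/398600) = 5548.5 s = 92.48 min.
During one orbit Earth rotates (5548.5 / 86166) × 360° = 23.18°.
At the equator that is 23.18° × (2π·6371/360) km/° = 23.18 × 111.2 = 2578 km.

2580 km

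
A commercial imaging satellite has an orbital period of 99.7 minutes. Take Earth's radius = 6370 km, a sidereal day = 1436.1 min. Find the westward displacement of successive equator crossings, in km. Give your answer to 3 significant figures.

T = 99.7 min = 5982.0 s.
During one orbit Earth rotates (5982.0 / 86166) × 360° = 24.99°.
At the equator that is 24.99° × (2π·6370/360) km/° = 24.99 × 111.2 = 2779 km.

2780 km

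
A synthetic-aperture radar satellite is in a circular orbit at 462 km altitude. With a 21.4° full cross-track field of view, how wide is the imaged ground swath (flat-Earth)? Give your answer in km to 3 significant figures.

Half-angle = 21.4°/2 = 10.7°.
Swath width ≈ 2h·tan(θ/2) = 2 × 462 × tan(10.7°) = 174.6 km.

175 km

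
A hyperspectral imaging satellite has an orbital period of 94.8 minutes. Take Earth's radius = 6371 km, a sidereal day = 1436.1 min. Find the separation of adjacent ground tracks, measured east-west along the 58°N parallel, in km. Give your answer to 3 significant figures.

1400 km

T = 94.8 min = 5688.0 s.
Node shift per orbit = (5688.0/86166) × 360° = 23.76°.
Equatorial spacing = 23.76 × 111.2 km/° = 2642 km.
At 58° latitude, spacing = 2642 × cos(58°) = 1400 km.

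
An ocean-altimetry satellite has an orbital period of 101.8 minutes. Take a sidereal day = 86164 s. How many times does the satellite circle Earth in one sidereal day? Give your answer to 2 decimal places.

T = 101.8 min = 6108.0 s.
Orbits per sidereal day = 86164 / 6108.0 = 14.107.

14.11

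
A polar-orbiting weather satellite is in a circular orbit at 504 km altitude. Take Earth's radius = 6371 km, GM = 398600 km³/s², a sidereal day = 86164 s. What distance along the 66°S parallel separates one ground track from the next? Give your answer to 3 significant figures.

1070 km

Semi-major axis a = 6371 + 504 = 6875 km. Period T = 2π√(a³/μ) = 2π√(6875³/398600) = 5673.1 s = 94.55 min.
Node shift per orbit = (5673.1/86164) × 360° = 23.70°.
Equatorial spacing = 23.70 × 111.2 km/° = 2636 km.
At 66° latitude, spacing = 2636 × cos(66°) = 1072 km.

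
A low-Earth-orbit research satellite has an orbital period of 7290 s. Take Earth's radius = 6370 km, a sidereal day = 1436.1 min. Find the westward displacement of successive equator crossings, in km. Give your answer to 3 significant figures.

3390 km

During one orbit Earth rotates (7290.0 / 86166) × 360° = 30.46°.
At the equator that is 30.46° × (2π·6370/360) km/° = 30.46 × 111.2 = 3386 km.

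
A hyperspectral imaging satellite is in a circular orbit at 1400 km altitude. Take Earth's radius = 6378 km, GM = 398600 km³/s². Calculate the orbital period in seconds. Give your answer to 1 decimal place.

Semi-major axis a = 6378 + 1400 = 7778 km. Period T = 2π√(a³/μ) = 2π√(7778³/398600) = 6826.7 s = 113.78 min.

6826.7 seconds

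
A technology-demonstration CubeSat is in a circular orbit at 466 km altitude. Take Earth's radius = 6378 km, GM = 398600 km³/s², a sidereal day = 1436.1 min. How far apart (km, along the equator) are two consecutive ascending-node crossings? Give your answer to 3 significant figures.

Semi-major axis a = 6378 + 466 = 6844 km. Period T = 2π√(a³/μ) = 2π√(6844³/398600) = 5634.8 s = 93.91 min.
During one orbit Earth rotates (5634.8 / 86166) × 360° = 23.54°.
At the equator that is 23.54° × (2π·6378/360) km/° = 23.54 × 111.3 = 2621 km.

2620 km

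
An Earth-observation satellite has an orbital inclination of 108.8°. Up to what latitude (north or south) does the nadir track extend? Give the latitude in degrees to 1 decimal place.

71.2°

Retrograde orbit: the ground track reaches ±(180° − i) = ±(180 − 108.8) = ±71.2°.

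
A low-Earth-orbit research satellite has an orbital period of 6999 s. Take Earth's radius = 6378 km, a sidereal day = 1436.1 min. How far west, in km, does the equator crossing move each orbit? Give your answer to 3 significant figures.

3260 km

During one orbit Earth rotates (6999.0 / 86166) × 360° = 29.24°.
At the equator that is 29.24° × (2π·6378/360) km/° = 29.24 × 111.3 = 3255 km.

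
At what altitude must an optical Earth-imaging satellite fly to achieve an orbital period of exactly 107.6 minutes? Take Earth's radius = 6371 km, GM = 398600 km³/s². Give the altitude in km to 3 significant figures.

1120 km

T = 107.6 min = 6456.0 s.
From T = 2π√(a³/μ): a = (μ T²/4π²)^(1/3) = (398600 × 6456.0² / 4π²)^(1/3) = 7494 km.
Altitude h = a − R = 7494 − 6371 = 1123 km.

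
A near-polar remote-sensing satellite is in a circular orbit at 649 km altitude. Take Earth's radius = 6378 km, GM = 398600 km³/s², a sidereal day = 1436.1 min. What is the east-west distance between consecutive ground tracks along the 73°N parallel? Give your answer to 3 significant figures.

797 km

Semi-major axis a = 6378 + 649 = 7027 km. Period T = 2π√(a³/μ) = 2π√(7027³/398600) = 5862.3 s = 97.70 min.
Node shift per orbit = (5862.3/86166) × 360° = 24.49°.
Equatorial spacing = 24.49 × 111.3 km/° = 2726 km.
At 73° latitude, spacing = 2726 × cos(73°) = 797 km.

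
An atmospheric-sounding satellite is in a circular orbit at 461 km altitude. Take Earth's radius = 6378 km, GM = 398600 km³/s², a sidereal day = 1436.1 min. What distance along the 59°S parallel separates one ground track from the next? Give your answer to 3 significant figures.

Semi-major axis a = 6378 + 461 = 6839 km. Period T = 2π√(a³/μ) = 2π√(6839³/398600) = 5628.6 s = 93.81 min.
Node shift per orbit = (5628.6/86166) × 360° = 23.52°.
Equatorial spacing = 23.52 × 111.3 km/° = 2618 km.
At 59° latitude, spacing = 2618 × cos(59°) = 1348 km.

1350 km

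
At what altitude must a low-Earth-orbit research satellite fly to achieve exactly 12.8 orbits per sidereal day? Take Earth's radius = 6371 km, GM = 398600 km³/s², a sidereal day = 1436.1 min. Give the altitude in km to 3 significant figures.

Required period T = 86166 / 12.8 = 6731.7 s.
From T = 2π√(a³/μ): a = (μ T²/4π²)^(1/3) = (398600 × 6731.7² / 4π²)^(1/3) = 7706 km.
Altitude h = a − R = 7706 − 6371 = 1335 km.

1330 km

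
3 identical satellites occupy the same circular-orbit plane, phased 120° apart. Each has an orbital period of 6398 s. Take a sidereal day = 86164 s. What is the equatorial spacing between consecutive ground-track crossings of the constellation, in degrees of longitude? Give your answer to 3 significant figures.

Single-satellite node shift = (6398.0/86164) × 360° = 26.73°.
With 3 satellites evenly phased, successive equator crossings are 26.73/3 = 8.910° apart.

8.91°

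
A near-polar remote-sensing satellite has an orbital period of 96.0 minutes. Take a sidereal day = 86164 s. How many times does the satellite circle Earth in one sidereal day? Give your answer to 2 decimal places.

T = 96.0 min = 5760.0 s.
Orbits per sidereal day = 86164 / 5760.0 = 14.959.

14.96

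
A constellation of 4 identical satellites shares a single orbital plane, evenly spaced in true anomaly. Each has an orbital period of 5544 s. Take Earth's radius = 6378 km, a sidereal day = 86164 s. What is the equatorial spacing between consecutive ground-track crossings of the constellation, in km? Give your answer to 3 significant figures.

645 km

Single-satellite node shift = (5544.0/86164) × 360° = 23.16°.
With 4 satellites evenly phased, successive equator crossings are 23.16/4 = 5.791° apart.
That is 5.791 × 111.3 = 645 km at the equator.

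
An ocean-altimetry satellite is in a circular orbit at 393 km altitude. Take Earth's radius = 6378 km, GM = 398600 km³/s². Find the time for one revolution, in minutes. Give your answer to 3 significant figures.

92.4 min

Semi-major axis a = 6378 + 393 = 6771 km. Period T = 2π√(a³/μ) = 2π√(6771³/398600) = 5544.9 s = 92.41 min.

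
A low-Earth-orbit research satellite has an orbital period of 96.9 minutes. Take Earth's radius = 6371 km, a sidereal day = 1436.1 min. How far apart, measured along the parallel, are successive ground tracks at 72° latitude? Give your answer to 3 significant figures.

835 km

T = 96.9 min = 5814.0 s.
Node shift per orbit = (5814.0/86166) × 360° = 24.29°.
Equatorial spacing = 24.29 × 111.2 km/° = 2701 km.
At 72° latitude, spacing = 2701 × cos(72°) = 835 km.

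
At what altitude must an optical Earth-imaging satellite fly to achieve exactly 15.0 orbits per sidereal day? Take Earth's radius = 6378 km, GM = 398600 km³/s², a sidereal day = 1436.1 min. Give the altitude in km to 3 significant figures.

Required period T = 86166 / 15.0 = 5744.4 s.
From T = 2π√(a³/μ): a = (μ T²/4π²)^(1/3) = (398600 × 5744.4² / 4π²)^(1/3) = 6932 km.
Altitude h = a − R = 6932 − 6378 = 554 km.

554 km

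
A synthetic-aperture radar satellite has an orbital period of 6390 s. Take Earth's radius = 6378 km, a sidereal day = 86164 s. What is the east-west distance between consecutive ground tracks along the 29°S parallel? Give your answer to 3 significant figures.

Node shift per orbit = (6390.0/86164) × 360° = 26.70°.
Equatorial spacing = 26.70 × 111.3 km/° = 2972 km.
At 29° latitude, spacing = 2972 × cos(29°) = 2599 km.

2600 km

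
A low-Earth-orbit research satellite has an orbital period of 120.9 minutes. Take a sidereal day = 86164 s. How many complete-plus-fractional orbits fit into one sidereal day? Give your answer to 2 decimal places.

11.88

T = 120.9 min = 7254.0 s.
Orbits per sidereal day = 86164 / 7254.0 = 11.878.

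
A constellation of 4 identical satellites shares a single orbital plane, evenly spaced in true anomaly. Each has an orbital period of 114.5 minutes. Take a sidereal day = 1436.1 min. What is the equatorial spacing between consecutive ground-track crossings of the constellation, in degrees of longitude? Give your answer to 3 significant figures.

T = 114.5 min = 6870.0 s.
Single-satellite node shift = (6870.0/86166) × 360° = 28.70°.
With 4 satellites evenly phased, successive equator crossings are 28.70/4 = 7.176° apart.

7.18°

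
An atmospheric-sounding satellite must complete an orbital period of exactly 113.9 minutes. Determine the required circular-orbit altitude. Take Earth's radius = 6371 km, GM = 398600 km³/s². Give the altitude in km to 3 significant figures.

1410 km

T = 113.9 min = 6834.0 s.
From T = 2π√(a³/μ): a = (μ T²/4π²)^(1/3) = (398600 × 6834.0² / 4π²)^(1/3) = 7784 km.
Altitude h = a − R = 7784 − 6371 = 1413 km.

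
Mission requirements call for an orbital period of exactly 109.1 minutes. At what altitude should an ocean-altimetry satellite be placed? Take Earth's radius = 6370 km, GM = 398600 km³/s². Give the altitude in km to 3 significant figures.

T = 109.1 min = 6546.0 s.
From T = 2π√(a³/μ): a = (μ T²/4π²)^(1/3) = (398600 × 6546.0² / 4π²)^(1/3) = 7563 km.
Altitude h = a − R = 7563 − 6370 = 1193 km.

1190 km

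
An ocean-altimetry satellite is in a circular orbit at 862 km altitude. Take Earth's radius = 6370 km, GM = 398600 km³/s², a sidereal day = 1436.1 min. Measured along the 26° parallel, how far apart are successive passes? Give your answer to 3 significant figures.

Semi-major axis a = 6370 + 862 = 7232 km. Period T = 2π√(a³/μ) = 2π√(7232³/398600) = 6120.7 s = 102.01 min.
Node shift per orbit = (6120.7/86166) × 360° = 25.57°.
Equatorial spacing = 25.57 × 111.2 km/° = 2843 km.
At 26° latitude, spacing = 2843 × cos(26°) = 2555 km.

2560 km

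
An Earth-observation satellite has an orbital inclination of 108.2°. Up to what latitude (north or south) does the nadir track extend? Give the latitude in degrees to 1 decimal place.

Retrograde orbit: the ground track reaches ±(180° − i) = ±(180 − 108.2) = ±71.8°.

71.8°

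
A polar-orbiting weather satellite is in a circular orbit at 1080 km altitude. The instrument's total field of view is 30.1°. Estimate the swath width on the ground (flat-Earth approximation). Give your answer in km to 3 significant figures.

Half-angle = 30.1°/2 = 15.05°.
Swath width ≈ 2h·tan(θ/2) = 2 × 1080 × tan(15.05°) = 580.8 km.

581 km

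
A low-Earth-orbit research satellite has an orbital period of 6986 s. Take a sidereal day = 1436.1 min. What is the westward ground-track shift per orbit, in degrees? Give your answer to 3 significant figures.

During one orbit Earth rotates (6986.0 / 86166) × 360° = 29.19°.

29.2°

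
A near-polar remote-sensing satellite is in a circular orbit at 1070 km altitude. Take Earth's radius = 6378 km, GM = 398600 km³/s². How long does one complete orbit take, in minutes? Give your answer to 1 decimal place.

Semi-major axis a = 6378 + 1070 = 7448 km. Period T = 2π√(a³/μ) = 2π√(7448³/398600) = 6396.9 s = 106.62 min.

106.6 min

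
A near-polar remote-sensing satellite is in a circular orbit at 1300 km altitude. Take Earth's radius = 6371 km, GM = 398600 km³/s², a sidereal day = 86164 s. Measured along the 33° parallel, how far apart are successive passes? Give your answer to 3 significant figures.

Semi-major axis a = 6371 + 1300 = 7671 km. Period T = 2π√(a³/μ) = 2π√(7671³/398600) = 6686.4 s = 111.44 min.
Node shift per orbit = (6686.4/86164) × 360° = 27.94°.
Equatorial spacing = 27.94 × 111.2 km/° = 3106 km.
At 33° latitude, spacing = 3106 × cos(33°) = 2605 km.

2610 km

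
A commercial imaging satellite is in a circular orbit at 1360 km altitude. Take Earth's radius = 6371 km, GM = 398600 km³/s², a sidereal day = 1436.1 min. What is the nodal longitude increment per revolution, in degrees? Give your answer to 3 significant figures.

28.3°

Semi-major axis a = 6371 + 1360 = 7731 km. Period T = 2π√(a³/μ) = 2π√(7731³/398600) = 6765.0 s = 112.75 min.
During one orbit Earth rotates (6765.0 / 86166) × 360° = 28.26°.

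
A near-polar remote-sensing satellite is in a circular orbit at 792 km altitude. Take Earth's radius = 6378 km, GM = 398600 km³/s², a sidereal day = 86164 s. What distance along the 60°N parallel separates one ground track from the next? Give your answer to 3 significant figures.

1410 km

Semi-major axis a = 6378 + 792 = 7170 km. Period T = 2π√(a³/μ) = 2π√(7170³/398600) = 6042.1 s = 100.70 min.
Node shift per orbit = (6042.1/86164) × 360° = 25.24°.
Equatorial spacing = 25.24 × 111.3 km/° = 2810 km.
At 60° latitude, spacing = 2810 × cos(60°) = 1405 km.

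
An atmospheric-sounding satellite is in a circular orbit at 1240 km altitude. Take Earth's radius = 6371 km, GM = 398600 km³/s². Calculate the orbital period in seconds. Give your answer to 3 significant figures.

6610 seconds

Semi-major axis a = 6371 + 1240 = 7611 km. Period T = 2π√(a³/μ) = 2π√(7611³/398600) = 6608.1 s = 110.13 min.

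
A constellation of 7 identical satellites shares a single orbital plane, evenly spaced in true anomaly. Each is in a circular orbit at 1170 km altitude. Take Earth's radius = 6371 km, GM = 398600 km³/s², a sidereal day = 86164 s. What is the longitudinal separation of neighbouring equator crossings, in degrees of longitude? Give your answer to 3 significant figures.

3.89°

Semi-major axis a = 6371 + 1170 = 7541 km. Period T = 2π√(a³/μ) = 2π√(7541³/398600) = 6517.1 s = 108.62 min.
Single-satellite node shift = (6517.1/86164) × 360° = 27.23°.
With 7 satellites evenly phased, successive equator crossings are 27.23/7 = 3.890° apart.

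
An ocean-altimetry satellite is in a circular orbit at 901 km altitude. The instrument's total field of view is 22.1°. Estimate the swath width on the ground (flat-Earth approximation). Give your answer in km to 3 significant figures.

352 km

Half-angle = 22.1°/2 = 11.05°.
Swath width ≈ 2h·tan(θ/2) = 2 × 901 × tan(11.05°) = 351.9 km.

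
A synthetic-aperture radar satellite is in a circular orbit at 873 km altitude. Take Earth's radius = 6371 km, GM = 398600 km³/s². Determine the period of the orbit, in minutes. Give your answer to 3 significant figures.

102 min

Semi-major axis a = 6371 + 873 = 7244 km. Period T = 2π√(a³/μ) = 2π√(7244³/398600) = 6135.9 s = 102.27 min.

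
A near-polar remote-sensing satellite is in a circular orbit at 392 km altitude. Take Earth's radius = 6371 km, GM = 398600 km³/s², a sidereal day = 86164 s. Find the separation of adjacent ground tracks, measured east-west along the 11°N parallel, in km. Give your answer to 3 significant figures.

Semi-major axis a = 6371 + 392 = 6763 km. Period T = 2π√(a³/μ) = 2π√(6763³/398600) = 5535.0 s = 92.25 min.
Node shift per orbit = (5535.0/86164) × 360° = 23.13°.
Equatorial spacing = 23.13 × 111.2 km/° = 2571 km.
At 11° latitude, spacing = 2571 × cos(11°) = 2524 km.

2520 km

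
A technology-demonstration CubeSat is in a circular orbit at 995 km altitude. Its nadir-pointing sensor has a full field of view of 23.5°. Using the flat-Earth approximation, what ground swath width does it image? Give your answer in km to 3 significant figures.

414 km

Half-angle = 23.5°/2 = 11.75°.
Swath width ≈ 2h·tan(θ/2) = 2 × 995 × tan(11.75°) = 413.9 km.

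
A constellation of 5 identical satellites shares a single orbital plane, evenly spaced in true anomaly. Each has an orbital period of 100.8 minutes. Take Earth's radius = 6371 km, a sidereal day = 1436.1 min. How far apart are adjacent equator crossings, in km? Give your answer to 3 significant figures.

T = 100.8 min = 6048.0 s.
Single-satellite node shift = (6048.0/86166) × 360° = 25.27°.
With 5 satellites evenly phased, successive equator crossings are 25.27/5 = 5.054° apart.
That is 5.054 × 111.2 = 562 km at the equator.

562 km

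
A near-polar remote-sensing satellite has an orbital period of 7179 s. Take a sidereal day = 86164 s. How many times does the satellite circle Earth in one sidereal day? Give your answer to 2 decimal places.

Orbits per sidereal day = 86164 / 7179.0 = 12.002.

12.00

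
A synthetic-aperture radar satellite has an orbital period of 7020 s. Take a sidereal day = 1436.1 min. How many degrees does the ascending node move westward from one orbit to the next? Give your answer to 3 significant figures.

29.3°

During one orbit Earth rotates (7020.0 / 86166) × 360° = 29.33°.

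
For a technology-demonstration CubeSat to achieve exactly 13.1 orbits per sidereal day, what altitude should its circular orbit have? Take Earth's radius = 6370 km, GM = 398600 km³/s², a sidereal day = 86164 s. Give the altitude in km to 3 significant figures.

Required period T = 86164 / 13.1 = 6577.4 s.
From T = 2π√(a³/μ): a = (μ T²/4π²)^(1/3) = (398600 × 6577.4² / 4π²)^(1/3) = 7587 km.
Altitude h = a − R = 7587 − 6370 = 1217 km.

1220 km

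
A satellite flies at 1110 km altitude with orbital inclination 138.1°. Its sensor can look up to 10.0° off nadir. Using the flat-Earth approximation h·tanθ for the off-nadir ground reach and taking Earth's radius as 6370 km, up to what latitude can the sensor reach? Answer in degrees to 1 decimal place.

Retrograde orbit: the ground track reaches ±(180° − i) = ±(180 − 138.1) = ±41.9°.
Sensor half-swath on the ground ≈ 1110·tan(10.0°) = 196 km = 1.76° of latitude.
Maximum observable latitude ≈ 41.9 + 1.76 = 43.7°.

43.7°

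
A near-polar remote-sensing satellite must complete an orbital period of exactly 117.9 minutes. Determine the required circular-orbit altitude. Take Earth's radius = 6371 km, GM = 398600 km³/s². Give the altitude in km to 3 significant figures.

1590 km

T = 117.9 min = 7074.0 s.
From T = 2π√(a³/μ): a = (μ T²/4π²)^(1/3) = (398600 × 7074.0² / 4π²)^(1/3) = 7965 km.
Altitude h = a − R = 7965 − 6371 = 1594 km.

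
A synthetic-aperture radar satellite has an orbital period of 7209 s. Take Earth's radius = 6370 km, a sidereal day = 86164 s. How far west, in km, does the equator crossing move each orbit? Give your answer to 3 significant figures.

3350 km

During one orbit Earth rotates (7209.0 / 86164) × 360° = 30.12°.
At the equator that is 30.12° × (2π·6370/360) km/° = 30.12 × 111.2 = 3349 km.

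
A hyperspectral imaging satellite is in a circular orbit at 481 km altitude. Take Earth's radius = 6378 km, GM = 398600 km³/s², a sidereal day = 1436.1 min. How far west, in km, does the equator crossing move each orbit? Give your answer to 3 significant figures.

Semi-major axis a = 6378 + 481 = 6859 km. Period T = 2π√(a³/μ) = 2π√(6859³/398600) = 5653.3 s = 94.22 min.
During one orbit Earth rotates (5653.3 / 86166) × 360° = 23.62°.
At the equator that is 23.62° × (2π·6378/360) km/° = 23.62 × 111.3 = 2629 km.

2630 km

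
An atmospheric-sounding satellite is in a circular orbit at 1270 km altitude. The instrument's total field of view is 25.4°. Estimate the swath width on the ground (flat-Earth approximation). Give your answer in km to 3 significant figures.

572 km

Half-angle = 25.4°/2 = 12.7°.
Swath width ≈ 2h·tan(θ/2) = 2 × 1270 × tan(12.7°) = 572.4 km.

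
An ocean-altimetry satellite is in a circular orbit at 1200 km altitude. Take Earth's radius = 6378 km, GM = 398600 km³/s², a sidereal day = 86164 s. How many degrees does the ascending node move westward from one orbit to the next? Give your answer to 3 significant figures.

Semi-major axis a = 6378 + 1200 = 7578 km. Period T = 2π√(a³/μ) = 2π√(7578³/398600) = 6565.1 s = 109.42 min.
During one orbit Earth rotates (6565.1 / 86164) × 360° = 27.43°.

27.4°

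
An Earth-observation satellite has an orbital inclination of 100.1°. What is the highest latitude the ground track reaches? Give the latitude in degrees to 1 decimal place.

Retrograde orbit: the ground track reaches ±(180° − i) = ±(180 − 100.1) = ±79.9°.

79.9°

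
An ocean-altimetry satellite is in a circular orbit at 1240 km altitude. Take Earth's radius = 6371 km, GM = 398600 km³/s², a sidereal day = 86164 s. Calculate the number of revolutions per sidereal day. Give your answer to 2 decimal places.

Semi-major axis a = 6371 + 1240 = 7611 km. Period T = 2π√(a³/μ) = 2π√(7611³/398600) = 6608.1 s = 110.13 min.
Orbits per sidereal day = 86164 / 6608.1 = 13.039.

13.04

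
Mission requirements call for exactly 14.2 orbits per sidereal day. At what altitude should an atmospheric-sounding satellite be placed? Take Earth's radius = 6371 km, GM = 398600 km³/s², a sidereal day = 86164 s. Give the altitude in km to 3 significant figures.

Required period T = 86164 / 14.2 = 6067.9 s.
From T = 2π√(a³/μ): a = (μ T²/4π²)^(1/3) = (398600 × 6067.9² / 4π²)^(1/3) = 7190 km.
Altitude h = a − R = 7190 − 6371 = 819 km.

819 km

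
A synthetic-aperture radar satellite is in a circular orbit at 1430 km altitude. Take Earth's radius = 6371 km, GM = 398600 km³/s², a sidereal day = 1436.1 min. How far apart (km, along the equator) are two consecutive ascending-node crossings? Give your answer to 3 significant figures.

3190 km

Semi-major axis a = 6371 + 1430 = 7801 km. Period T = 2π√(a³/μ) = 2π√(7801³/398600) = 6857.0 s = 114.28 min.
During one orbit Earth rotates (6857.0 / 86166) × 360° = 28.65°.
At the equator that is 28.65° × (2π·6371/360) km/° = 28.65 × 111.2 = 3186 km.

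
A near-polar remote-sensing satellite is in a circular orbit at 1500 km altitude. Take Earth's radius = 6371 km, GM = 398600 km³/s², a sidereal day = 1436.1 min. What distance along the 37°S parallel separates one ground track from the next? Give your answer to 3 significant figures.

2580 km

Semi-major axis a = 6371 + 1500 = 7871 km. Period T = 2π√(a³/μ) = 2π√(7871³/398600) = 6949.5 s = 115.83 min.
Node shift per orbit = (6949.5/86166) × 360° = 29.04°.
Equatorial spacing = 29.04 × 111.2 km/° = 3229 km.
At 37° latitude, spacing = 3229 × cos(37°) = 2578 km.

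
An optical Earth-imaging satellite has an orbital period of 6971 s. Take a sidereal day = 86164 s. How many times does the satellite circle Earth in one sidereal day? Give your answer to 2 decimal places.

Orbits per sidereal day = 86164 / 6971.0 = 12.360.

12.36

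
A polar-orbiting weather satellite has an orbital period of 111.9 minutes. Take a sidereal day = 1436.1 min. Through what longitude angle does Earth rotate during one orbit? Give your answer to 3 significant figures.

T = 111.9 min = 6714.0 s.
During one orbit Earth rotates (6714.0 / 86166) × 360° = 28.05°.

28.1°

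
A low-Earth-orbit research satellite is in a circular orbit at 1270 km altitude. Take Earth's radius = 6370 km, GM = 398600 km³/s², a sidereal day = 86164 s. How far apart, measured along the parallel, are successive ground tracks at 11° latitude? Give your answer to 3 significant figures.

Semi-major axis a = 6370 + 1270 = 7640 km. Period T = 2π√(a³/μ) = 2π√(7640³/398600) = 6645.9 s = 110.76 min.
Node shift per orbit = (6645.9/86164) × 360° = 27.77°.
Equatorial spacing = 27.77 × 111.2 km/° = 3087 km.
At 11° latitude, spacing = 3087 × cos(11°) = 3030 km.

3030 km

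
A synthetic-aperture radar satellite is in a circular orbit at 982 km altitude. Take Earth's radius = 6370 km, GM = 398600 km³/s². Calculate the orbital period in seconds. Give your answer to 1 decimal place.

6273.6 seconds

Semi-major axis a = 6370 + 982 = 7352 km. Period T = 2π√(a³/μ) = 2π√(7352³/398600) = 6273.6 s = 104.56 min.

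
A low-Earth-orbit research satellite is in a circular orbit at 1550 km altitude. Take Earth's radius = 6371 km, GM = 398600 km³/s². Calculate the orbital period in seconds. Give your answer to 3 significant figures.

7020 seconds

Semi-major axis a = 6371 + 1550 = 7921 km. Period T = 2π√(a³/μ) = 2π√(7921³/398600) = 7015.9 s = 116.93 min.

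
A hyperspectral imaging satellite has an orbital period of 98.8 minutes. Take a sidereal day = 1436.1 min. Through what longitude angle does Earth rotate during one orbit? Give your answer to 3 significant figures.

24.8°

T = 98.8 min = 5928.0 s.
During one orbit Earth rotates (5928.0 / 86166) × 360° = 24.77°.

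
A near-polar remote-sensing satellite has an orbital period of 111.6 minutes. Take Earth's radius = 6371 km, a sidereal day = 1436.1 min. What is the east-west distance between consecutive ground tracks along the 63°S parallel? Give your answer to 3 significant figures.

1410 km

T = 111.6 min = 6696.0 s.
Node shift per orbit = (6696.0/86166) × 360° = 27.98°.
Equatorial spacing = 27.98 × 111.2 km/° = 3111 km.
At 63° latitude, spacing = 3111 × cos(63°) = 1412 km.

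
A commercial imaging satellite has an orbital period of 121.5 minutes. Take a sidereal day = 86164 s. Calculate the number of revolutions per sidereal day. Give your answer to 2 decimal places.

T = 121.5 min = 7290.0 s.
Orbits per sidereal day = 86164 / 7290.0 = 11.819.

11.82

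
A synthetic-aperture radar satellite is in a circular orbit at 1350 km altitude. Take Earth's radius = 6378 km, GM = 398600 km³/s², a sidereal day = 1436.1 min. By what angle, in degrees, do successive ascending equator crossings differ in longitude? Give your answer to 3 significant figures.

28.2°

Semi-major axis a = 6378 + 1350 = 7728 km. Period T = 2π√(a³/μ) = 2π√(7728³/398600) = 6761.0 s = 112.68 min.
During one orbit Earth rotates (6761.0 / 86166) × 360° = 28.25°.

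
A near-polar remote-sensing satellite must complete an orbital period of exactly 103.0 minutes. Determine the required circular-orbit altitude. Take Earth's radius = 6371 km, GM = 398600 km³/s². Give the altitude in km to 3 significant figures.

908 km

T = 103.0 min = 6180.0 s.
From T = 2π√(a³/μ): a = (μ T²/4π²)^(1/3) = (398600 × 6180.0² / 4π²)^(1/3) = 7279 km.
Altitude h = a − R = 7279 − 6371 = 908 km.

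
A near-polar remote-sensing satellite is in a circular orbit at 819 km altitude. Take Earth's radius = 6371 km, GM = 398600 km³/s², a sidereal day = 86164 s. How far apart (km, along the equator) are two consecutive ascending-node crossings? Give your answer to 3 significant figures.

2820 km

Semi-major axis a = 6371 + 819 = 7190 km. Period T = 2π√(a³/μ) = 2π√(7190³/398600) = 6067.4 s = 101.12 min.
During one orbit Earth rotates (6067.4 / 86164) × 360° = 25.35°.
At the equator that is 25.35° × (2π·6371/360) km/° = 25.35 × 111.2 = 2819 km.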